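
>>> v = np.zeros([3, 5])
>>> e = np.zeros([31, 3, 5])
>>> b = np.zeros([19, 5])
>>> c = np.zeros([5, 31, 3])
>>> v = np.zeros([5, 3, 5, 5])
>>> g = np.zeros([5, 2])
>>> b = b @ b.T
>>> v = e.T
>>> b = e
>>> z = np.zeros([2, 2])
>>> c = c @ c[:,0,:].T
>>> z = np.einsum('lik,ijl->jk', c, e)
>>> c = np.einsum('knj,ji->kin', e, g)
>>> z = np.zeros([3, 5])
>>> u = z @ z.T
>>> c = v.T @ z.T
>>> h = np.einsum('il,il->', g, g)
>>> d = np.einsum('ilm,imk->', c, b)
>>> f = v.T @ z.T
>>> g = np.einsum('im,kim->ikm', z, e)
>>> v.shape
(5, 3, 31)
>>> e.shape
(31, 3, 5)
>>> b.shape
(31, 3, 5)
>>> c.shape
(31, 3, 3)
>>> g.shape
(3, 31, 5)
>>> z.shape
(3, 5)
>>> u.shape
(3, 3)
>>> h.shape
()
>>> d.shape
()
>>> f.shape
(31, 3, 3)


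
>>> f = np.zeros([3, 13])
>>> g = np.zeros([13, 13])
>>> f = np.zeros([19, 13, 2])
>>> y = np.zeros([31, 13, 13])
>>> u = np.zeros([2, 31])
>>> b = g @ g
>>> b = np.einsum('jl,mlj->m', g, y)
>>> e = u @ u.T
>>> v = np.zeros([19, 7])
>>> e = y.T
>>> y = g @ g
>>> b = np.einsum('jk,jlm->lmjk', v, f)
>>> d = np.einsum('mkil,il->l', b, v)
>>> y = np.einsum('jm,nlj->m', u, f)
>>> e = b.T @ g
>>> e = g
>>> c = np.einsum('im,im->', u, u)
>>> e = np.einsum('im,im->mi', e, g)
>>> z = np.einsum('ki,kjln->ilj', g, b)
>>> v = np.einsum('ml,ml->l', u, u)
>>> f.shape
(19, 13, 2)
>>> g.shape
(13, 13)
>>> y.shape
(31,)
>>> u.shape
(2, 31)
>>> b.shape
(13, 2, 19, 7)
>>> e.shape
(13, 13)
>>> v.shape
(31,)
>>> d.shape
(7,)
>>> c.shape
()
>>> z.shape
(13, 19, 2)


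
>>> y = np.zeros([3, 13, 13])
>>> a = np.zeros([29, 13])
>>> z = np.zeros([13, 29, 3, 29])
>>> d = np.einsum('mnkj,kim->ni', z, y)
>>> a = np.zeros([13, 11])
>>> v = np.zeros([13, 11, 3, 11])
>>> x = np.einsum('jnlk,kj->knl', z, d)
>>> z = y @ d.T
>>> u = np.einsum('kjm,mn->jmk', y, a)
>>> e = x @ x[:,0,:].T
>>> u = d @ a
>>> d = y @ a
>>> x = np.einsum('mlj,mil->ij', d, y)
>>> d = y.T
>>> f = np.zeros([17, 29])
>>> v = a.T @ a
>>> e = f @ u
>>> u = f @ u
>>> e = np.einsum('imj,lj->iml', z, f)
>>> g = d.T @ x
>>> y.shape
(3, 13, 13)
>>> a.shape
(13, 11)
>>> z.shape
(3, 13, 29)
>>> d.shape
(13, 13, 3)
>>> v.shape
(11, 11)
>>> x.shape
(13, 11)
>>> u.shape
(17, 11)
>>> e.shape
(3, 13, 17)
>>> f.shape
(17, 29)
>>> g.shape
(3, 13, 11)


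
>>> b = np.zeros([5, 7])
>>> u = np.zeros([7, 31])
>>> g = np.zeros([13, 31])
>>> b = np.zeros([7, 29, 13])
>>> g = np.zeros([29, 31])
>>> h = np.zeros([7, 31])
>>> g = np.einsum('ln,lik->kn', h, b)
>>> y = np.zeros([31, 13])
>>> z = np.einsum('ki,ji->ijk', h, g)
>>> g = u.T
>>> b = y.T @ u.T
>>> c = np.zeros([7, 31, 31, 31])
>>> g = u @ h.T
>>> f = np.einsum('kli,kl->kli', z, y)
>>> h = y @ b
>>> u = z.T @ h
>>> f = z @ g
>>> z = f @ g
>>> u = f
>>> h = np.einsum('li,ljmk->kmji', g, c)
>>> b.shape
(13, 7)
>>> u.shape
(31, 13, 7)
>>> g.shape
(7, 7)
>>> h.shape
(31, 31, 31, 7)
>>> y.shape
(31, 13)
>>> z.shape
(31, 13, 7)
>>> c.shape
(7, 31, 31, 31)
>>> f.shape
(31, 13, 7)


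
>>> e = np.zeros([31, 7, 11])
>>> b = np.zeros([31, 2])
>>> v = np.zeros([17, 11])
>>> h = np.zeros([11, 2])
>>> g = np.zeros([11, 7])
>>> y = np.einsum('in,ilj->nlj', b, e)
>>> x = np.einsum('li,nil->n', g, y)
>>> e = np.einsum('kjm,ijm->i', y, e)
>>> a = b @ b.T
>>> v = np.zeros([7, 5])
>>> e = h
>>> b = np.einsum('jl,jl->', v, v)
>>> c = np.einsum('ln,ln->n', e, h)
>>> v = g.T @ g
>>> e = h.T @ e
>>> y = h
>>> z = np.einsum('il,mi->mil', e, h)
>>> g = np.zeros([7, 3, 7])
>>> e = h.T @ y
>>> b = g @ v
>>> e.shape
(2, 2)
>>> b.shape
(7, 3, 7)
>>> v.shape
(7, 7)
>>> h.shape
(11, 2)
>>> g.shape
(7, 3, 7)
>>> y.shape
(11, 2)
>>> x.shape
(2,)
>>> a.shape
(31, 31)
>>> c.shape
(2,)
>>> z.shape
(11, 2, 2)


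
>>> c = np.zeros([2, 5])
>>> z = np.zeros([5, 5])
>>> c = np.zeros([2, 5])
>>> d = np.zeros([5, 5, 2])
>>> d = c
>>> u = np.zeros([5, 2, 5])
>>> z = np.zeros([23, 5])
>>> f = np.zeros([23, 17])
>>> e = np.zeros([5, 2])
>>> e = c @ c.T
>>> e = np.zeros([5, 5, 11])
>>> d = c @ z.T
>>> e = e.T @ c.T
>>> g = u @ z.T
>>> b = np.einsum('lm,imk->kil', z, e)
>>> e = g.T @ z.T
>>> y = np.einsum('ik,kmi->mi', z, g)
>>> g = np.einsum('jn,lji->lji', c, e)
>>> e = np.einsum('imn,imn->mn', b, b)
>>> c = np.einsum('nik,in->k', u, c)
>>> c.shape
(5,)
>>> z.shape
(23, 5)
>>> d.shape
(2, 23)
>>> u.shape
(5, 2, 5)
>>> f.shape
(23, 17)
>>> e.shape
(11, 23)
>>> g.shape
(23, 2, 23)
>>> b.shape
(2, 11, 23)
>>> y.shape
(2, 23)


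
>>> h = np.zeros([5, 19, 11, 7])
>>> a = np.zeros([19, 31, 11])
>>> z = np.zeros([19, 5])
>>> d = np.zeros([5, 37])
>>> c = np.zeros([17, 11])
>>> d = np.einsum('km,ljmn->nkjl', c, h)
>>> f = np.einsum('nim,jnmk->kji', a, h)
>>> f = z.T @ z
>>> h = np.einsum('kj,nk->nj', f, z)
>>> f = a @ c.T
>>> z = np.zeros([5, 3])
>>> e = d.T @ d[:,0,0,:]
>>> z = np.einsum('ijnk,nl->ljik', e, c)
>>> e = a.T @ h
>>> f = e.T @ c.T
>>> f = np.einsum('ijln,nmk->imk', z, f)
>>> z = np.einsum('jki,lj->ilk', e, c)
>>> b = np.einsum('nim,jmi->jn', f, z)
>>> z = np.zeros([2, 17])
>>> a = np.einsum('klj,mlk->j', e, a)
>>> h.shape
(19, 5)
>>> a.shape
(5,)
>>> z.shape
(2, 17)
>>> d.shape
(7, 17, 19, 5)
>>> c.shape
(17, 11)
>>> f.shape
(11, 31, 17)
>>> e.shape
(11, 31, 5)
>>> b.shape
(5, 11)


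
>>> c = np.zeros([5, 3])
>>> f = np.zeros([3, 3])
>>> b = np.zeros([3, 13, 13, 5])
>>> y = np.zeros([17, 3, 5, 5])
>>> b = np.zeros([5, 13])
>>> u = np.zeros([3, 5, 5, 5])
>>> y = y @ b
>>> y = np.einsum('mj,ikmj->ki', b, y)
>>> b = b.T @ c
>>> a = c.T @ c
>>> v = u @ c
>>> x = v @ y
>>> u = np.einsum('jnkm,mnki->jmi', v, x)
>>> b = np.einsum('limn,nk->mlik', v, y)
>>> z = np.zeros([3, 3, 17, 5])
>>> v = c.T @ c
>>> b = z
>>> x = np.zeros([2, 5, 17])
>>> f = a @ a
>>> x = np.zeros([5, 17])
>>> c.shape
(5, 3)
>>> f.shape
(3, 3)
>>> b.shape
(3, 3, 17, 5)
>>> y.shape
(3, 17)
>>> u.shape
(3, 3, 17)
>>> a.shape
(3, 3)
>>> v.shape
(3, 3)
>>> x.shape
(5, 17)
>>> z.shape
(3, 3, 17, 5)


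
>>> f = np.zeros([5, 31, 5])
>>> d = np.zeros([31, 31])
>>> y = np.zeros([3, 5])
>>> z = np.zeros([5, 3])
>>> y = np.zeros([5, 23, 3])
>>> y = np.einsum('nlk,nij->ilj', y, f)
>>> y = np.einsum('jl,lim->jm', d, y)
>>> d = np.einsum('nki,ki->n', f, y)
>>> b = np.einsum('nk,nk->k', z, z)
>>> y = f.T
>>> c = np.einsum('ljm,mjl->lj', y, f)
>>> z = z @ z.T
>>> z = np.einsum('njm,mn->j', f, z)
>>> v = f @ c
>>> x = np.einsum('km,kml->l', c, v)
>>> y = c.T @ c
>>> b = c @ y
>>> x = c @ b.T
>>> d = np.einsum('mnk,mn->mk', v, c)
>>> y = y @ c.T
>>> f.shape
(5, 31, 5)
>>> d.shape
(5, 31)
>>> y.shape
(31, 5)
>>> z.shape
(31,)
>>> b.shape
(5, 31)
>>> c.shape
(5, 31)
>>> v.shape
(5, 31, 31)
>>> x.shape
(5, 5)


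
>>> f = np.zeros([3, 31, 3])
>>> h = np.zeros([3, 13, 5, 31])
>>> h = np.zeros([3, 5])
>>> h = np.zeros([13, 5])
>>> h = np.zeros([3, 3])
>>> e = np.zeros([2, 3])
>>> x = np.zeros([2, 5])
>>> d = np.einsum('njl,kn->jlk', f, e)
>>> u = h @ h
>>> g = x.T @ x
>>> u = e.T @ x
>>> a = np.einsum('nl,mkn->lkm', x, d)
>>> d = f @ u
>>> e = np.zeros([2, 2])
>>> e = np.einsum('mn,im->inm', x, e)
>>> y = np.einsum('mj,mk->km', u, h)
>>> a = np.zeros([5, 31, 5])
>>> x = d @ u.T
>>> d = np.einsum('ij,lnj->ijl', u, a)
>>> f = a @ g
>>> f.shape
(5, 31, 5)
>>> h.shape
(3, 3)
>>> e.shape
(2, 5, 2)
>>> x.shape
(3, 31, 3)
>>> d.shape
(3, 5, 5)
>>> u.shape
(3, 5)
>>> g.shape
(5, 5)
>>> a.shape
(5, 31, 5)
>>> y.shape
(3, 3)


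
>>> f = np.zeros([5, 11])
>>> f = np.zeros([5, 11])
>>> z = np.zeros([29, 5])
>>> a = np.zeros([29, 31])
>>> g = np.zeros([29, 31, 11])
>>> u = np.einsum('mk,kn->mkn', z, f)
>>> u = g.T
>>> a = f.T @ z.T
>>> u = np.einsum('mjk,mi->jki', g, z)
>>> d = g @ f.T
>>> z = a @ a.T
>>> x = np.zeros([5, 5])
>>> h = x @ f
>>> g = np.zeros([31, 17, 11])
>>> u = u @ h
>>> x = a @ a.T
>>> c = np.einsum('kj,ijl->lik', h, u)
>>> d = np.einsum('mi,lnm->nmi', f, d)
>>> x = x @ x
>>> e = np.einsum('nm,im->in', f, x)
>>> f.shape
(5, 11)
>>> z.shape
(11, 11)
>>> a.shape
(11, 29)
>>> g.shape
(31, 17, 11)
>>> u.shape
(31, 11, 11)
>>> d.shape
(31, 5, 11)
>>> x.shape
(11, 11)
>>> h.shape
(5, 11)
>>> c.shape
(11, 31, 5)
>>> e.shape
(11, 5)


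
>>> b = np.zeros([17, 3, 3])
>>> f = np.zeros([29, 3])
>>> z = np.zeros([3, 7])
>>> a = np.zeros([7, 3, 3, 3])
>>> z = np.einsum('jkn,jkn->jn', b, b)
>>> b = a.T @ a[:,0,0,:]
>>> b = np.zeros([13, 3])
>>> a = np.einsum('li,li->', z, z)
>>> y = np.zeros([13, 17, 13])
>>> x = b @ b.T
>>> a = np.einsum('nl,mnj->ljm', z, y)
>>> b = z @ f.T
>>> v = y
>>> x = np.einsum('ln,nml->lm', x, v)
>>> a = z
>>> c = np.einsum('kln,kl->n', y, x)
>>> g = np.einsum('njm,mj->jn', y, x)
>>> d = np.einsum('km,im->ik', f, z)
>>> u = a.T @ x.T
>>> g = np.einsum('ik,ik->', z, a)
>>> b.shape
(17, 29)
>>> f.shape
(29, 3)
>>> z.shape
(17, 3)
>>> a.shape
(17, 3)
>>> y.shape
(13, 17, 13)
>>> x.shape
(13, 17)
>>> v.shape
(13, 17, 13)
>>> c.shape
(13,)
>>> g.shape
()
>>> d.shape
(17, 29)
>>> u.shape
(3, 13)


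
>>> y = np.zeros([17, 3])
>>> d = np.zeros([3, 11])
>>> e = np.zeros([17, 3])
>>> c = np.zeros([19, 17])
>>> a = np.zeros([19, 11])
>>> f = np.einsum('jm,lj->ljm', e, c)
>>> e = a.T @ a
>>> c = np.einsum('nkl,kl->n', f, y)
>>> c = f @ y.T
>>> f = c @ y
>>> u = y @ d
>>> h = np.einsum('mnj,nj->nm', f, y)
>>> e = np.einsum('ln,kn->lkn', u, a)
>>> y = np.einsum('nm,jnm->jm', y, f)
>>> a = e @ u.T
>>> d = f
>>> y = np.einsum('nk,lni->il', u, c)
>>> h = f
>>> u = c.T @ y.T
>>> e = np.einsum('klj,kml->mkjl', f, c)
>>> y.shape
(17, 19)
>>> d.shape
(19, 17, 3)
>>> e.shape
(17, 19, 3, 17)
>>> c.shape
(19, 17, 17)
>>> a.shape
(17, 19, 17)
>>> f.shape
(19, 17, 3)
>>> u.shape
(17, 17, 17)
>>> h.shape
(19, 17, 3)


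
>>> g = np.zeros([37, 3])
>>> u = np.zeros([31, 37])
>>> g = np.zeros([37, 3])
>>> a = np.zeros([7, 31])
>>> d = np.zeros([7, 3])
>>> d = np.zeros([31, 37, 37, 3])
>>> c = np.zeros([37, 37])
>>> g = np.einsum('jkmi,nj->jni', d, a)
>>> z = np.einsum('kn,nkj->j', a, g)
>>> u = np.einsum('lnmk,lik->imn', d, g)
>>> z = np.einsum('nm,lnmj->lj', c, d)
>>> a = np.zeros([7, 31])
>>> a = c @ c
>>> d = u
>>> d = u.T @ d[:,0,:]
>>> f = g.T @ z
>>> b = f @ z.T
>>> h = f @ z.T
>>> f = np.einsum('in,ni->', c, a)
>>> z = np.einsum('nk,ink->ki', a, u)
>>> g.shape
(31, 7, 3)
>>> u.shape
(7, 37, 37)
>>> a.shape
(37, 37)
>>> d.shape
(37, 37, 37)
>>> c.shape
(37, 37)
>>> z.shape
(37, 7)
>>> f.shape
()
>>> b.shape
(3, 7, 31)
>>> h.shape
(3, 7, 31)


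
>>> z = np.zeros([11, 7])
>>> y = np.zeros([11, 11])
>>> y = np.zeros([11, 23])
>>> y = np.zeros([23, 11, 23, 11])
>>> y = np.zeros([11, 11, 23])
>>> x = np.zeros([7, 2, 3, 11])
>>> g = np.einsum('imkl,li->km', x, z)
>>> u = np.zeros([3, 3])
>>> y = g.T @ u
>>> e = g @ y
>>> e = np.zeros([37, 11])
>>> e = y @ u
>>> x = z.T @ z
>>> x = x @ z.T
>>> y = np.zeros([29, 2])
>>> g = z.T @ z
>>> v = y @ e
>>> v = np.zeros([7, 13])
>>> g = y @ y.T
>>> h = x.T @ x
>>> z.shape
(11, 7)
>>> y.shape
(29, 2)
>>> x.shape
(7, 11)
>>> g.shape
(29, 29)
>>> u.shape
(3, 3)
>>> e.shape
(2, 3)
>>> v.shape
(7, 13)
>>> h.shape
(11, 11)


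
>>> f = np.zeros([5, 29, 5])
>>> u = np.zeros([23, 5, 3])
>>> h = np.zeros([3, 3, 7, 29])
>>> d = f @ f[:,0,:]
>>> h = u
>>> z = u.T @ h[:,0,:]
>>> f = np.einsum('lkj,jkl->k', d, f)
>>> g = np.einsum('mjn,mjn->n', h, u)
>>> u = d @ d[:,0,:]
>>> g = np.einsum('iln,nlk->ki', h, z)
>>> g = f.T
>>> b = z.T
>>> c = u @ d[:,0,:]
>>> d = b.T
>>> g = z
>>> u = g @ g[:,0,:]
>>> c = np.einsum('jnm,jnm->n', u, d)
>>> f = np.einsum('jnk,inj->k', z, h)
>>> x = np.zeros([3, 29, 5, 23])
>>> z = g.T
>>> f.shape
(3,)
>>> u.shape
(3, 5, 3)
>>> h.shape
(23, 5, 3)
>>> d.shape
(3, 5, 3)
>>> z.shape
(3, 5, 3)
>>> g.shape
(3, 5, 3)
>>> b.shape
(3, 5, 3)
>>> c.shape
(5,)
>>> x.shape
(3, 29, 5, 23)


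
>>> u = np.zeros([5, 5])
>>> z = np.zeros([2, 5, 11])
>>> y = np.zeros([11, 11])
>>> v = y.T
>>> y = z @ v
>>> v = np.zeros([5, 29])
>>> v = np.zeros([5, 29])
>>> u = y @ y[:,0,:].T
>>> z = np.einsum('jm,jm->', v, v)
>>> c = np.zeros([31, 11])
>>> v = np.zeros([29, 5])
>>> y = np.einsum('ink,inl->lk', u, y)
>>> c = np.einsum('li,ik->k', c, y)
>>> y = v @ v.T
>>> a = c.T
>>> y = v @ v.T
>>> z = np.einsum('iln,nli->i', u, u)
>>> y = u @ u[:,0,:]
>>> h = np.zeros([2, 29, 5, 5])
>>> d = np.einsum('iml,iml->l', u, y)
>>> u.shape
(2, 5, 2)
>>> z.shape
(2,)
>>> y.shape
(2, 5, 2)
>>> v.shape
(29, 5)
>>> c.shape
(2,)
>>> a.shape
(2,)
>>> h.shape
(2, 29, 5, 5)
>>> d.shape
(2,)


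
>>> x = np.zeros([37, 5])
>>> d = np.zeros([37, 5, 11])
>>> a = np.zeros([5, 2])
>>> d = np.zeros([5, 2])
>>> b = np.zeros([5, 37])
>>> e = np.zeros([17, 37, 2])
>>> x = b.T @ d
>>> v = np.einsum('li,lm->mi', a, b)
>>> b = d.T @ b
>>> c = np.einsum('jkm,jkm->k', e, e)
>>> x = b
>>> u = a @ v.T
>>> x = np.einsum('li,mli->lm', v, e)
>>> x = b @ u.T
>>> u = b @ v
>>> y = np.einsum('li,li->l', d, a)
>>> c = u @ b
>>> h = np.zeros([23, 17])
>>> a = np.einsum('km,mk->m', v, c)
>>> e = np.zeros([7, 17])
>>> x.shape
(2, 5)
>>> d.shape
(5, 2)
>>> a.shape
(2,)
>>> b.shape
(2, 37)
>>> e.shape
(7, 17)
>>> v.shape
(37, 2)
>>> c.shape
(2, 37)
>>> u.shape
(2, 2)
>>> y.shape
(5,)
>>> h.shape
(23, 17)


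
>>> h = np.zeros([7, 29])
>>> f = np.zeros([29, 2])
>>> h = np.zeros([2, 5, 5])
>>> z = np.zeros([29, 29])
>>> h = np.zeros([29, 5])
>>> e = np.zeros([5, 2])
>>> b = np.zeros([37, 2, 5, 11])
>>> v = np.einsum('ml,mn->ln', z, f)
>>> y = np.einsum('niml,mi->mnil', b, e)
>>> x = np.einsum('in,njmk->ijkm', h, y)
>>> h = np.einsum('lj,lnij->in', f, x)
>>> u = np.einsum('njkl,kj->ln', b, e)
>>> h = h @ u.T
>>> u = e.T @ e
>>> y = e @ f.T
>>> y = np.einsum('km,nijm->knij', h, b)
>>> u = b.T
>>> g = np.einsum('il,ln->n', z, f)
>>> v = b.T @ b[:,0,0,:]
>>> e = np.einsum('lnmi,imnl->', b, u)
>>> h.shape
(11, 11)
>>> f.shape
(29, 2)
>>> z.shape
(29, 29)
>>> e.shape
()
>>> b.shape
(37, 2, 5, 11)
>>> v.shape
(11, 5, 2, 11)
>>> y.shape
(11, 37, 2, 5)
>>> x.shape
(29, 37, 11, 2)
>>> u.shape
(11, 5, 2, 37)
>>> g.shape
(2,)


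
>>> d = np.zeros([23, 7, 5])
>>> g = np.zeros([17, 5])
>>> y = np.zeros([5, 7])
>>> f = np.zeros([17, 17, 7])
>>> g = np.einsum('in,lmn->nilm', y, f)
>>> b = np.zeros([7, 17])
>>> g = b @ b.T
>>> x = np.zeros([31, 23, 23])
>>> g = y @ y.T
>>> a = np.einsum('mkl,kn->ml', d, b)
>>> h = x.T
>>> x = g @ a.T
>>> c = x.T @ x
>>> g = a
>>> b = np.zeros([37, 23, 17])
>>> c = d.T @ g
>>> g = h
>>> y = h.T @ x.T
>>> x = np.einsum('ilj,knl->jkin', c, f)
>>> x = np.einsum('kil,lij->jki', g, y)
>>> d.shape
(23, 7, 5)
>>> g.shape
(23, 23, 31)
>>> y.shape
(31, 23, 5)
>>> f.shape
(17, 17, 7)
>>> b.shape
(37, 23, 17)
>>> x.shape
(5, 23, 23)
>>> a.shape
(23, 5)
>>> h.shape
(23, 23, 31)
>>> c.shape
(5, 7, 5)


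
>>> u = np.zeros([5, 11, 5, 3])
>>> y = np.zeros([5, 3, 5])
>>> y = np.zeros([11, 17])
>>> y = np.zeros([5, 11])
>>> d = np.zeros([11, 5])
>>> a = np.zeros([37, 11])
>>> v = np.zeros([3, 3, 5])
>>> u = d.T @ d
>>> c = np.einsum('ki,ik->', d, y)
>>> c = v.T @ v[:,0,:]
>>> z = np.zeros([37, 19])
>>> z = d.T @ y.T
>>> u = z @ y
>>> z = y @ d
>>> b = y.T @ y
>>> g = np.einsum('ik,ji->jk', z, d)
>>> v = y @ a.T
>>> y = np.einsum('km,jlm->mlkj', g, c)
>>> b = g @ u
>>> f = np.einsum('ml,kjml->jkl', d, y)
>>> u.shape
(5, 11)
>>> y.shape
(5, 3, 11, 5)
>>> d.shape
(11, 5)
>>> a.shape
(37, 11)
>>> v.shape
(5, 37)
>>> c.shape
(5, 3, 5)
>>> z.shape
(5, 5)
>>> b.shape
(11, 11)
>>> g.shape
(11, 5)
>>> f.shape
(3, 5, 5)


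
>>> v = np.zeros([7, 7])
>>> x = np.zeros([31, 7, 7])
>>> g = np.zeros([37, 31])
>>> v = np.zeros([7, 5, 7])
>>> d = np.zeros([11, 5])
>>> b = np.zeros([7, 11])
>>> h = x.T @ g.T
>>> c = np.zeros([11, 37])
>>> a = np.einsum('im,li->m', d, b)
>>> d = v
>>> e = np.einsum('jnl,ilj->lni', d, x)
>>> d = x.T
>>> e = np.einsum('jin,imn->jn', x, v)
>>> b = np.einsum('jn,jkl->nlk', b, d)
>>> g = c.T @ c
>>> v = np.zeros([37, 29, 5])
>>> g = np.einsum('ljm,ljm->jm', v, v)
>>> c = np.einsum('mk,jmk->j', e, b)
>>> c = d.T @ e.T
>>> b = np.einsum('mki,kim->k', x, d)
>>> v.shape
(37, 29, 5)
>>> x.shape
(31, 7, 7)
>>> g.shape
(29, 5)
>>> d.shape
(7, 7, 31)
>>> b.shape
(7,)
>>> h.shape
(7, 7, 37)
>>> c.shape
(31, 7, 31)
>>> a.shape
(5,)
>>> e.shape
(31, 7)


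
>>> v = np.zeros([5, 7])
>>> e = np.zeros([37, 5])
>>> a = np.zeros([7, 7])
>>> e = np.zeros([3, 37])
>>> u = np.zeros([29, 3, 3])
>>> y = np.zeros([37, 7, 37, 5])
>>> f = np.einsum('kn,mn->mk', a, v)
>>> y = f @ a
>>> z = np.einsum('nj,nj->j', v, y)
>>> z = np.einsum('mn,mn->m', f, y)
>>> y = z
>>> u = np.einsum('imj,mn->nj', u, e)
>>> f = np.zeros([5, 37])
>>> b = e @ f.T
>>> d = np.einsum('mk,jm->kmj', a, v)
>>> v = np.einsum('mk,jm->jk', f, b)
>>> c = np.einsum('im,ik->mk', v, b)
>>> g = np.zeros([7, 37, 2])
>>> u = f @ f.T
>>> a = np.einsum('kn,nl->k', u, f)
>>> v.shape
(3, 37)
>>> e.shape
(3, 37)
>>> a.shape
(5,)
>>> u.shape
(5, 5)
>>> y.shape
(5,)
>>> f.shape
(5, 37)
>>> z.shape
(5,)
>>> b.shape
(3, 5)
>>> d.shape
(7, 7, 5)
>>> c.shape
(37, 5)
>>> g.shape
(7, 37, 2)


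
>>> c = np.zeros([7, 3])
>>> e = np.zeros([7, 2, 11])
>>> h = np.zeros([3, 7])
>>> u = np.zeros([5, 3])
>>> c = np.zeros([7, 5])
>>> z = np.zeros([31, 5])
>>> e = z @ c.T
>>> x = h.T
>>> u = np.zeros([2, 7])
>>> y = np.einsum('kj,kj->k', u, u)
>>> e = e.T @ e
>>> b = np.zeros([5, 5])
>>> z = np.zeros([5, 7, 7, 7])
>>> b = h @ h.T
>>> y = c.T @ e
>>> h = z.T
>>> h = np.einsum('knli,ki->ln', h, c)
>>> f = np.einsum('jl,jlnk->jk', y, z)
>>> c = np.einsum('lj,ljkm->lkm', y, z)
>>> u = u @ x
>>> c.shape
(5, 7, 7)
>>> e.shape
(7, 7)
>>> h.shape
(7, 7)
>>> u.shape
(2, 3)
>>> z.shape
(5, 7, 7, 7)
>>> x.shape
(7, 3)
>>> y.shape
(5, 7)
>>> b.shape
(3, 3)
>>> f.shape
(5, 7)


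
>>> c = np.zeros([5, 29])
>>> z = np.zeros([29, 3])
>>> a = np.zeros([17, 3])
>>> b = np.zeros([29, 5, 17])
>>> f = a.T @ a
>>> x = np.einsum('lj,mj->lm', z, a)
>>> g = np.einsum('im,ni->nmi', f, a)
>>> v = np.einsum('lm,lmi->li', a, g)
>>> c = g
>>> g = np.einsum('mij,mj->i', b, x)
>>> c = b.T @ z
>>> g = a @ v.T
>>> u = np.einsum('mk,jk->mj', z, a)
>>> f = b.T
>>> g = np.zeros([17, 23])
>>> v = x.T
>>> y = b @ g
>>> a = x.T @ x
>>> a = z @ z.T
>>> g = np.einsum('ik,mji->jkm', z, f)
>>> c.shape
(17, 5, 3)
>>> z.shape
(29, 3)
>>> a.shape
(29, 29)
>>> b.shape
(29, 5, 17)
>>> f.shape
(17, 5, 29)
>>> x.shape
(29, 17)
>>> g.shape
(5, 3, 17)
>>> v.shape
(17, 29)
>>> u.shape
(29, 17)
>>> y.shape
(29, 5, 23)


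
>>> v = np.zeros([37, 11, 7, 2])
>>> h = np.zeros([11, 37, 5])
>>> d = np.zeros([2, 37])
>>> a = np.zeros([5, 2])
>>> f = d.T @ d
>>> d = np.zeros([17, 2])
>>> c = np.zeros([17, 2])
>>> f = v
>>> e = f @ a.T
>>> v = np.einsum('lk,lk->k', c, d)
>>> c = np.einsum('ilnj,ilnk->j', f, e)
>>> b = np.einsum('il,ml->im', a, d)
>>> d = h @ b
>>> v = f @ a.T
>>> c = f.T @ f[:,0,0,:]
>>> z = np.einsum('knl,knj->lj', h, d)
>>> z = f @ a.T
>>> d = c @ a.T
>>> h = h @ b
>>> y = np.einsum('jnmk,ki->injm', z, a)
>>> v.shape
(37, 11, 7, 5)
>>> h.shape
(11, 37, 17)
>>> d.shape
(2, 7, 11, 5)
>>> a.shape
(5, 2)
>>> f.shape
(37, 11, 7, 2)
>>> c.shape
(2, 7, 11, 2)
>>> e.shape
(37, 11, 7, 5)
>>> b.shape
(5, 17)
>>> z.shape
(37, 11, 7, 5)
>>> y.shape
(2, 11, 37, 7)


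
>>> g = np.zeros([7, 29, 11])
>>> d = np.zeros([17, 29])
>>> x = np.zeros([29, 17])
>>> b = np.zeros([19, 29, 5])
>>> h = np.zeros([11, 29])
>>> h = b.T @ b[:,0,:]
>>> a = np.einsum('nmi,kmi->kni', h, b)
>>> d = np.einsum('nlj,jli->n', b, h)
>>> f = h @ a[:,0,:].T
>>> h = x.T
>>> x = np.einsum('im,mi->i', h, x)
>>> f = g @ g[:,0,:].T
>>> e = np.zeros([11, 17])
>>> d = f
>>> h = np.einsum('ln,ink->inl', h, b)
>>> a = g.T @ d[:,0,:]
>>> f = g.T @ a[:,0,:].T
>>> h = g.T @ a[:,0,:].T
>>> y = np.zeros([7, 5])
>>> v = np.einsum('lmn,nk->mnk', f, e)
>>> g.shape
(7, 29, 11)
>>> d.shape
(7, 29, 7)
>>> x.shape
(17,)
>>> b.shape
(19, 29, 5)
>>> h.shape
(11, 29, 11)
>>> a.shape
(11, 29, 7)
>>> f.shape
(11, 29, 11)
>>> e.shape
(11, 17)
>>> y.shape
(7, 5)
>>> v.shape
(29, 11, 17)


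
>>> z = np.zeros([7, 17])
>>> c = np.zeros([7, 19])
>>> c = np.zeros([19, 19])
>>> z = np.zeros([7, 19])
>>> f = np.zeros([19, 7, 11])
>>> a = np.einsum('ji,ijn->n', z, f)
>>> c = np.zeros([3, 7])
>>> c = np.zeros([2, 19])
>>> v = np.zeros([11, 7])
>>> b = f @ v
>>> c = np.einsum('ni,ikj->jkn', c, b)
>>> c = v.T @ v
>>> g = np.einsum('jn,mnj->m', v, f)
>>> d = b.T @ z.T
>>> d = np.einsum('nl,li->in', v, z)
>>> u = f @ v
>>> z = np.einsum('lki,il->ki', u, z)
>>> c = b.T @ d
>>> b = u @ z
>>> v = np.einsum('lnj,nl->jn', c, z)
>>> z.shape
(7, 7)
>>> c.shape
(7, 7, 11)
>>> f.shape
(19, 7, 11)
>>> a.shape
(11,)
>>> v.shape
(11, 7)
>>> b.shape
(19, 7, 7)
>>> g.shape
(19,)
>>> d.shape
(19, 11)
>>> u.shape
(19, 7, 7)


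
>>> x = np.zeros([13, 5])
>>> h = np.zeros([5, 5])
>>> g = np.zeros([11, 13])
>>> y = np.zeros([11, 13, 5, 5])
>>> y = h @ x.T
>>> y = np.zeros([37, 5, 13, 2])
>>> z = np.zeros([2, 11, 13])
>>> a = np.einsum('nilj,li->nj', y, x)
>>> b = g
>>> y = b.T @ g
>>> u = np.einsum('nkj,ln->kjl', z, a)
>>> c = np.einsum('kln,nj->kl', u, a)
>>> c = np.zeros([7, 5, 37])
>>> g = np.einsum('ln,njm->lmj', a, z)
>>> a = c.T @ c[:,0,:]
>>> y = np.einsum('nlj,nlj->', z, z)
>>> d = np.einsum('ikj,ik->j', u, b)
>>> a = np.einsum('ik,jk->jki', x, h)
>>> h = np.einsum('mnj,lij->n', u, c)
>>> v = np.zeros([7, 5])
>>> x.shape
(13, 5)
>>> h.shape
(13,)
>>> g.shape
(37, 13, 11)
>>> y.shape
()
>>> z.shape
(2, 11, 13)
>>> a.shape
(5, 5, 13)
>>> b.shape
(11, 13)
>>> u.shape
(11, 13, 37)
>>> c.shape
(7, 5, 37)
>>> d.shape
(37,)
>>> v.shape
(7, 5)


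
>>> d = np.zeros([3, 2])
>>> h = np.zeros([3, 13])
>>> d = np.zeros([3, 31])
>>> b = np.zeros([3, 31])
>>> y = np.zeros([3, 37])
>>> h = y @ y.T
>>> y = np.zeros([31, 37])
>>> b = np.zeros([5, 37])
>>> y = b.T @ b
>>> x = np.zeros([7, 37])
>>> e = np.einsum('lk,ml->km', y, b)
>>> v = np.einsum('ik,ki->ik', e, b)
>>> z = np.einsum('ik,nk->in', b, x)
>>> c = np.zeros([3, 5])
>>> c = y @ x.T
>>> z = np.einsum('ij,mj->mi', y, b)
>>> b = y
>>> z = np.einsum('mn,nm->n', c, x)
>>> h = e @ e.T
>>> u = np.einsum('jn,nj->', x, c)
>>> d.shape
(3, 31)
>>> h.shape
(37, 37)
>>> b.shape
(37, 37)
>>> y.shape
(37, 37)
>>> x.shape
(7, 37)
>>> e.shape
(37, 5)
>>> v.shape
(37, 5)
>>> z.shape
(7,)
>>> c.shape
(37, 7)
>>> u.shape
()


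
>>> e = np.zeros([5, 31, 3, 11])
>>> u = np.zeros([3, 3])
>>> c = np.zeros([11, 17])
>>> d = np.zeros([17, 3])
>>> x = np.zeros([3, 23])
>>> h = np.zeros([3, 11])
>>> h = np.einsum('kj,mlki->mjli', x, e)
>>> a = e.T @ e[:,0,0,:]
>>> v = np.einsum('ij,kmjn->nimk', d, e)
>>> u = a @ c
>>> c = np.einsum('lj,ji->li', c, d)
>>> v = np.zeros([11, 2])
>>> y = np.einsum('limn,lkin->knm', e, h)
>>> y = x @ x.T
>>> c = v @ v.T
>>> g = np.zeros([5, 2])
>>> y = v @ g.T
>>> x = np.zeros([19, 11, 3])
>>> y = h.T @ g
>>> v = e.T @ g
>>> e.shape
(5, 31, 3, 11)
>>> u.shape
(11, 3, 31, 17)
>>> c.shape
(11, 11)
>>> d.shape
(17, 3)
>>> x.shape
(19, 11, 3)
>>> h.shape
(5, 23, 31, 11)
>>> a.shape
(11, 3, 31, 11)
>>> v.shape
(11, 3, 31, 2)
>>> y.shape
(11, 31, 23, 2)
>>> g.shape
(5, 2)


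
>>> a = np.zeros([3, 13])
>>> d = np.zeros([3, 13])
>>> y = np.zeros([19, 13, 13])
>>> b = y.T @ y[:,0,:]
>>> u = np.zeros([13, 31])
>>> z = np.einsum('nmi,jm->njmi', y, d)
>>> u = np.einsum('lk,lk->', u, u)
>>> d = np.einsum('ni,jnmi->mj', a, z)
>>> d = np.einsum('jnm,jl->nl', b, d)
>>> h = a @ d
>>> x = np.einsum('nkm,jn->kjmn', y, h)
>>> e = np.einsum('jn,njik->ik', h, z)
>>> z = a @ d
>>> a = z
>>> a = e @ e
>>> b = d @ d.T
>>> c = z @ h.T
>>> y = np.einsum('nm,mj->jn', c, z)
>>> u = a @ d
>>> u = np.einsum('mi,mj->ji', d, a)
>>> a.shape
(13, 13)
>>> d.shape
(13, 19)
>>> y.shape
(19, 3)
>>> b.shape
(13, 13)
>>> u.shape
(13, 19)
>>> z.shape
(3, 19)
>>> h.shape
(3, 19)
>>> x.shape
(13, 3, 13, 19)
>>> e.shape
(13, 13)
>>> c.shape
(3, 3)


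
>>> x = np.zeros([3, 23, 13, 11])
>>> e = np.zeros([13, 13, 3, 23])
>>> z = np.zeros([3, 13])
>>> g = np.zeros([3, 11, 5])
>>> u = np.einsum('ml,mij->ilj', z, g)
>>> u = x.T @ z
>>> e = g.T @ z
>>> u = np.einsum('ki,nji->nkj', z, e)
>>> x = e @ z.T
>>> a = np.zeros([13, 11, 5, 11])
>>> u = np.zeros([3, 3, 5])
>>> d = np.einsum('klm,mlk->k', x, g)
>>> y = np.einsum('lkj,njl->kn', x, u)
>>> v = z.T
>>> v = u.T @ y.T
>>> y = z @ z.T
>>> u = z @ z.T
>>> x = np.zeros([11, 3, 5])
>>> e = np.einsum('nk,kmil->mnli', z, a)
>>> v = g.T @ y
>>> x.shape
(11, 3, 5)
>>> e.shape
(11, 3, 11, 5)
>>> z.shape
(3, 13)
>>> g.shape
(3, 11, 5)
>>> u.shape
(3, 3)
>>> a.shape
(13, 11, 5, 11)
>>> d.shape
(5,)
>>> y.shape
(3, 3)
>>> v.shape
(5, 11, 3)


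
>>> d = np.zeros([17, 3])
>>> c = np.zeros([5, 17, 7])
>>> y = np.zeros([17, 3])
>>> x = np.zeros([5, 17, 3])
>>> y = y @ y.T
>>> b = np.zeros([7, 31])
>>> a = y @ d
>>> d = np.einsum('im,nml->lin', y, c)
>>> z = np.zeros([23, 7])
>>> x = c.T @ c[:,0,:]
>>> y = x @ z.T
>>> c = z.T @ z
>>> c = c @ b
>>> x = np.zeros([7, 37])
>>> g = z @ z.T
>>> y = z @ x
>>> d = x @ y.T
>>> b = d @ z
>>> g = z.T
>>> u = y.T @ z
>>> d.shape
(7, 23)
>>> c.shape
(7, 31)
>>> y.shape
(23, 37)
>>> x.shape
(7, 37)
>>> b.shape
(7, 7)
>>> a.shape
(17, 3)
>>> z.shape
(23, 7)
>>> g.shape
(7, 23)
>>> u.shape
(37, 7)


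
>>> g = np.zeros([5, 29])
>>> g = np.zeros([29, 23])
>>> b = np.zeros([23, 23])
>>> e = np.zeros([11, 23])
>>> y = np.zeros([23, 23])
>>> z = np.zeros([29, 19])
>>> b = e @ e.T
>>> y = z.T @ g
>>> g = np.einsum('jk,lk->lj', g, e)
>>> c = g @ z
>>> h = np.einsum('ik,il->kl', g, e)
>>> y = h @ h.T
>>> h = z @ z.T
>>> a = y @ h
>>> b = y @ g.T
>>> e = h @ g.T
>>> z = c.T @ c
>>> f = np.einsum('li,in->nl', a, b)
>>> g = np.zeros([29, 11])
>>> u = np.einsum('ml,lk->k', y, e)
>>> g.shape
(29, 11)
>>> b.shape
(29, 11)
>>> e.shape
(29, 11)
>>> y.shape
(29, 29)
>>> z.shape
(19, 19)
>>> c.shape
(11, 19)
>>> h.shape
(29, 29)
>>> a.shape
(29, 29)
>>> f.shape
(11, 29)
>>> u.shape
(11,)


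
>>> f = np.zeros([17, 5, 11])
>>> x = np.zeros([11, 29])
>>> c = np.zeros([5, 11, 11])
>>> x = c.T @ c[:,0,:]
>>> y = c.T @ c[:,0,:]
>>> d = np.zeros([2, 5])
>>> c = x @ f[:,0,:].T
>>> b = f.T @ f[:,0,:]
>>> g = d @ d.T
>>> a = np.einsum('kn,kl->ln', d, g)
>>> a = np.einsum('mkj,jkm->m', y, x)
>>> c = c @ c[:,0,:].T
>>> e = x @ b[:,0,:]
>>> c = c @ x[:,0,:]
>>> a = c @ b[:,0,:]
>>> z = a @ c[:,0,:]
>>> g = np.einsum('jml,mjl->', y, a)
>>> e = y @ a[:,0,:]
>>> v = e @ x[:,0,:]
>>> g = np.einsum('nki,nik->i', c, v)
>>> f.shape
(17, 5, 11)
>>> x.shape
(11, 11, 11)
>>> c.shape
(11, 11, 11)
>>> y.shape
(11, 11, 11)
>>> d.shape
(2, 5)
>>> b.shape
(11, 5, 11)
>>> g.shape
(11,)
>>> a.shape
(11, 11, 11)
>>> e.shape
(11, 11, 11)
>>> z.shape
(11, 11, 11)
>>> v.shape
(11, 11, 11)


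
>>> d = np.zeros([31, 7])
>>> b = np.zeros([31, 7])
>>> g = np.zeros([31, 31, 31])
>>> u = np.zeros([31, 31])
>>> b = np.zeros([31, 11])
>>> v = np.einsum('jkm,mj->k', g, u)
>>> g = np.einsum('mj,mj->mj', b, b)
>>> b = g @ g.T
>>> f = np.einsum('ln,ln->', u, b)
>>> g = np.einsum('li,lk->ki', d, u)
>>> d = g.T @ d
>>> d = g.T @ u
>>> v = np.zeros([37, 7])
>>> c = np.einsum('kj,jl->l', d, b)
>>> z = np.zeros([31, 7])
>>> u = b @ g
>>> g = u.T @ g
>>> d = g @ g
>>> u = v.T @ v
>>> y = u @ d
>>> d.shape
(7, 7)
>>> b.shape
(31, 31)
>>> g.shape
(7, 7)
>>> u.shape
(7, 7)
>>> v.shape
(37, 7)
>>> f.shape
()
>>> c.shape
(31,)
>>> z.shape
(31, 7)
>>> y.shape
(7, 7)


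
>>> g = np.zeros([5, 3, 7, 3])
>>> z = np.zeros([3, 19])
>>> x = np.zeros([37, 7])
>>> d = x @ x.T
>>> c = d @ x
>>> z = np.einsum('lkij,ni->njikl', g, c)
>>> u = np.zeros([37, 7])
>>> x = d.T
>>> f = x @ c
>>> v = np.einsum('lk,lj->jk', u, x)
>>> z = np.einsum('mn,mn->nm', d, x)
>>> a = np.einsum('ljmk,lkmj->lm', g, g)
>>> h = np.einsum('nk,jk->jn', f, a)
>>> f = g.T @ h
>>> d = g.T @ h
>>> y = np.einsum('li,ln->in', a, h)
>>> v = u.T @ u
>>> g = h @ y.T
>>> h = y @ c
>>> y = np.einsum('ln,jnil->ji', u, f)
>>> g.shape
(5, 7)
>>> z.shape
(37, 37)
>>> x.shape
(37, 37)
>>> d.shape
(3, 7, 3, 37)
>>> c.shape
(37, 7)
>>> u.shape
(37, 7)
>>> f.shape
(3, 7, 3, 37)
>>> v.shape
(7, 7)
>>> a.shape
(5, 7)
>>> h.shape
(7, 7)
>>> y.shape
(3, 3)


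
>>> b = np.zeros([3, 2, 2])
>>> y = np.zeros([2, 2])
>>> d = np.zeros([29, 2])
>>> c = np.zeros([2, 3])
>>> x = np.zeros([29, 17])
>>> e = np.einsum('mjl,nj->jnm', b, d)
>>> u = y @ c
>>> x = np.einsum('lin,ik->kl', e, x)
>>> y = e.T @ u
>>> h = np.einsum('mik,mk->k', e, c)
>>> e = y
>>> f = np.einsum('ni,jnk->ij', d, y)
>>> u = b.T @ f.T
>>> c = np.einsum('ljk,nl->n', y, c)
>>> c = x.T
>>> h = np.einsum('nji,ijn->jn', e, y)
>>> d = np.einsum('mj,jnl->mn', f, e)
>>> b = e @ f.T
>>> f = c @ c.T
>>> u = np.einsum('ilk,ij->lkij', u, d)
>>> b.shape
(3, 29, 2)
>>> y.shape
(3, 29, 3)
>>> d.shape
(2, 29)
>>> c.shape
(2, 17)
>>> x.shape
(17, 2)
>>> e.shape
(3, 29, 3)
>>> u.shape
(2, 2, 2, 29)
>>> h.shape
(29, 3)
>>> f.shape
(2, 2)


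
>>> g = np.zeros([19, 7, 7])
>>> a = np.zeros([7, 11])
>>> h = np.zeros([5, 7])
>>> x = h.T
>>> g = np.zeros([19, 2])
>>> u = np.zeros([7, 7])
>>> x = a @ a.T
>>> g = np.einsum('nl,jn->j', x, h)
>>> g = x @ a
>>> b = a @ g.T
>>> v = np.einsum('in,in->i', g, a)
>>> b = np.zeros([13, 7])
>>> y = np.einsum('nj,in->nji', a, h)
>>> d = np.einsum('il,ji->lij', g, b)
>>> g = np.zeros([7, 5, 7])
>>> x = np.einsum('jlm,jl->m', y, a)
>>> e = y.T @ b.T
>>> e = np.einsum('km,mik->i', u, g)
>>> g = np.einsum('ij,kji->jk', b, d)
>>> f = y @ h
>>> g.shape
(7, 11)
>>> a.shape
(7, 11)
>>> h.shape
(5, 7)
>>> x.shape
(5,)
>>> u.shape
(7, 7)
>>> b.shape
(13, 7)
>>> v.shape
(7,)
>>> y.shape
(7, 11, 5)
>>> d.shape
(11, 7, 13)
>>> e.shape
(5,)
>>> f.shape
(7, 11, 7)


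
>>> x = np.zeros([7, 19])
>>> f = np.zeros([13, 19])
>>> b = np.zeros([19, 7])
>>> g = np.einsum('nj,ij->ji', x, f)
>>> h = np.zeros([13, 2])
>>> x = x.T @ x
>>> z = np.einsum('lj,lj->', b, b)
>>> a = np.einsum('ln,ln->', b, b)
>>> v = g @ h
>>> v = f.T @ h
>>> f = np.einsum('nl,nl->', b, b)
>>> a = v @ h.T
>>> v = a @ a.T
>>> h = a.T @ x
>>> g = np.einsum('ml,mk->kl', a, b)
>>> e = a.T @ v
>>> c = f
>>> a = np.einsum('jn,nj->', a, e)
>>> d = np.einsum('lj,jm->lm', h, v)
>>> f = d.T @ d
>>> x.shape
(19, 19)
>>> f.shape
(19, 19)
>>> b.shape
(19, 7)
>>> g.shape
(7, 13)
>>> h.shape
(13, 19)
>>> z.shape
()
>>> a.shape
()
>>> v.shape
(19, 19)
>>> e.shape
(13, 19)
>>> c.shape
()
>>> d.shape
(13, 19)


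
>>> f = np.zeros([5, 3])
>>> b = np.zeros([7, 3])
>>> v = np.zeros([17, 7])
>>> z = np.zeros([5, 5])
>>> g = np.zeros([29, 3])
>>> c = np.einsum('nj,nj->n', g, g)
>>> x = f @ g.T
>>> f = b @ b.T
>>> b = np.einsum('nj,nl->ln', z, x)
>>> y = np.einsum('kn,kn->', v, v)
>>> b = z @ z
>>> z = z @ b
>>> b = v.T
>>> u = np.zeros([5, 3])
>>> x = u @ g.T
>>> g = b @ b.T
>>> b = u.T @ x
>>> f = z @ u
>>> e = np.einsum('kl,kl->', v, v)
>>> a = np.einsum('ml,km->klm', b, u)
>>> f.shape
(5, 3)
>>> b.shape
(3, 29)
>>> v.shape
(17, 7)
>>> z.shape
(5, 5)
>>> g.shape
(7, 7)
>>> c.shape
(29,)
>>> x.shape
(5, 29)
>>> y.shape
()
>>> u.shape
(5, 3)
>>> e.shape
()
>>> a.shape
(5, 29, 3)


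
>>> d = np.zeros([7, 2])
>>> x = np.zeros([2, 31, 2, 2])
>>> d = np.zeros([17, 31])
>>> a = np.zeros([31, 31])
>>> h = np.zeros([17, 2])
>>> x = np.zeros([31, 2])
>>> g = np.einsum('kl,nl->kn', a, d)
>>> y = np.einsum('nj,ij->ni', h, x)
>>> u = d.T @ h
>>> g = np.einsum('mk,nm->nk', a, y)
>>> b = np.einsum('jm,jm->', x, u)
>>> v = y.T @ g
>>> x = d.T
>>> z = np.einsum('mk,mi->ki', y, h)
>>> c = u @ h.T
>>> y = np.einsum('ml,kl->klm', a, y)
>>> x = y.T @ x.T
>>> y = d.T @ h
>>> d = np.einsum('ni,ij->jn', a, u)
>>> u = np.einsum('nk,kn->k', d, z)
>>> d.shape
(2, 31)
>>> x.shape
(31, 31, 31)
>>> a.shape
(31, 31)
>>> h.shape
(17, 2)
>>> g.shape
(17, 31)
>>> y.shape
(31, 2)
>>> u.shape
(31,)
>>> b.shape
()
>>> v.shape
(31, 31)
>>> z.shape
(31, 2)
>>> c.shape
(31, 17)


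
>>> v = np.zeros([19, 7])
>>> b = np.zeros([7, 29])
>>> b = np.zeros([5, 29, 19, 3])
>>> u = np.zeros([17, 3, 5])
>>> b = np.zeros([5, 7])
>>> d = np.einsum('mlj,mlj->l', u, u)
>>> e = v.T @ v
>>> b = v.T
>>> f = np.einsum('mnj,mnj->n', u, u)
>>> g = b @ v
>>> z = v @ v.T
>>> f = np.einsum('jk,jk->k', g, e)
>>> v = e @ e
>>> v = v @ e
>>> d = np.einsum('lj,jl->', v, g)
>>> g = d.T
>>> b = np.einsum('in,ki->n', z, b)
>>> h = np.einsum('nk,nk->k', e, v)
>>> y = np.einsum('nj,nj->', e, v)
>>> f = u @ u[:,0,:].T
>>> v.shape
(7, 7)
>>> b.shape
(19,)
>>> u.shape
(17, 3, 5)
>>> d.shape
()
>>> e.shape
(7, 7)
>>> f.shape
(17, 3, 17)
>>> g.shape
()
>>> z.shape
(19, 19)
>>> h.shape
(7,)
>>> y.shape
()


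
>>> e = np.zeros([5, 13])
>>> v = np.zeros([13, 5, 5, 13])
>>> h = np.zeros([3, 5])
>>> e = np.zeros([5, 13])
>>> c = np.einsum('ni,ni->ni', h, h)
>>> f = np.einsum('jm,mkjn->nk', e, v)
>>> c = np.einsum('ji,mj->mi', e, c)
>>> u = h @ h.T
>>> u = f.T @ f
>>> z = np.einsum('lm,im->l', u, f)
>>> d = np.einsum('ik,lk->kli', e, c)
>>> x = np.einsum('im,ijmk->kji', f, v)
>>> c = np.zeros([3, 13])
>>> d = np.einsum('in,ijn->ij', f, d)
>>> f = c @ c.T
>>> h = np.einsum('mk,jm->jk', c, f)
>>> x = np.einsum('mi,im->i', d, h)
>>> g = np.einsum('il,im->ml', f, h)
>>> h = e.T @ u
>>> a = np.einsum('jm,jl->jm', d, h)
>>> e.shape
(5, 13)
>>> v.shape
(13, 5, 5, 13)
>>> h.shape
(13, 5)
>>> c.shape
(3, 13)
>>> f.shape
(3, 3)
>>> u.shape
(5, 5)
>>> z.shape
(5,)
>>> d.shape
(13, 3)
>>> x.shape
(3,)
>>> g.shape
(13, 3)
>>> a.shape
(13, 3)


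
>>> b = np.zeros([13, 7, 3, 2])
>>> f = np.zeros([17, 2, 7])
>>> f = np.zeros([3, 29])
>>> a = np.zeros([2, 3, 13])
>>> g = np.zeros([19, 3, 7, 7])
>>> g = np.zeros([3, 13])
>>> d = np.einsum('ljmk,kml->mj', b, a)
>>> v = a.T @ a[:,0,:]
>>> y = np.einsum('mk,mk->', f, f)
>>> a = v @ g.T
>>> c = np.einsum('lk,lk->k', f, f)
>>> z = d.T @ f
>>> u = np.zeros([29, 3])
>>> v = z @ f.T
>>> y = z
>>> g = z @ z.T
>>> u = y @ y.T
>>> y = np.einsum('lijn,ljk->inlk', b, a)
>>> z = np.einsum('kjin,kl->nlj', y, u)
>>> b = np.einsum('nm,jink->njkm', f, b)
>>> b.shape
(3, 13, 2, 29)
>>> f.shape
(3, 29)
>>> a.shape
(13, 3, 3)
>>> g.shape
(7, 7)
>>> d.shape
(3, 7)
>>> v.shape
(7, 3)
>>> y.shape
(7, 2, 13, 3)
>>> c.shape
(29,)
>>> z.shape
(3, 7, 2)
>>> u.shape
(7, 7)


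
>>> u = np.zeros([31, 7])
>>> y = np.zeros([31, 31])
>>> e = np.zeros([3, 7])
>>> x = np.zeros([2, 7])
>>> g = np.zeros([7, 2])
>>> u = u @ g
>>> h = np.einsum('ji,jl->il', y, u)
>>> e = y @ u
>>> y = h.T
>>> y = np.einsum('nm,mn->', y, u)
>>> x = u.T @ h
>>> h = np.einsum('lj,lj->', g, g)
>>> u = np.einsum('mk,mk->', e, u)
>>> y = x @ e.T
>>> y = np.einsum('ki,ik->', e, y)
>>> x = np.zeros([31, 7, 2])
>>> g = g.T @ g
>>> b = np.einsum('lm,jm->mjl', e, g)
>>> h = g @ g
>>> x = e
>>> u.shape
()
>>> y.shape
()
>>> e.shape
(31, 2)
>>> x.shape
(31, 2)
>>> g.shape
(2, 2)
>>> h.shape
(2, 2)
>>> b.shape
(2, 2, 31)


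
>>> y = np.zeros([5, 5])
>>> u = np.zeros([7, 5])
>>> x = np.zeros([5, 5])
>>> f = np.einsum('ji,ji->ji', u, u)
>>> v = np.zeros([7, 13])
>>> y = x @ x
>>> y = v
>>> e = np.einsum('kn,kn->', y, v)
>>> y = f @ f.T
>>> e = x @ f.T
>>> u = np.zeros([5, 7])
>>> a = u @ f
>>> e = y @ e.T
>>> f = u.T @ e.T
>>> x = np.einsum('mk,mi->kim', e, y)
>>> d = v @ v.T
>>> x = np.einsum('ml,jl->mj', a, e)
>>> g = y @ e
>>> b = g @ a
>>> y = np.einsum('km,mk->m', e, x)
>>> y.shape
(5,)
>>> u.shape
(5, 7)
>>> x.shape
(5, 7)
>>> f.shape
(7, 7)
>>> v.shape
(7, 13)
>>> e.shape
(7, 5)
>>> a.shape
(5, 5)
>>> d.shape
(7, 7)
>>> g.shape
(7, 5)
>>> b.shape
(7, 5)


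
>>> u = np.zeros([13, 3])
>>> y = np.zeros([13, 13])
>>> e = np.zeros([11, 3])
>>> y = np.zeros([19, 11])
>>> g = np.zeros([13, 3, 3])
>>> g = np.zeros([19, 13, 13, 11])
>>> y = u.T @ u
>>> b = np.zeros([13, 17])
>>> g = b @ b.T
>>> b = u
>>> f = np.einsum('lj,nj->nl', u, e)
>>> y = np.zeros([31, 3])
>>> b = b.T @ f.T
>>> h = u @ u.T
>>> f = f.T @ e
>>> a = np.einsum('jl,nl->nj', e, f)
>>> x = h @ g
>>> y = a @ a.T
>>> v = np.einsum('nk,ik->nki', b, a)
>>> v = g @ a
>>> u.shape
(13, 3)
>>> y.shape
(13, 13)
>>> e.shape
(11, 3)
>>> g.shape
(13, 13)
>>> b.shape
(3, 11)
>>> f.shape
(13, 3)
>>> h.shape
(13, 13)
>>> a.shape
(13, 11)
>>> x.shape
(13, 13)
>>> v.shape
(13, 11)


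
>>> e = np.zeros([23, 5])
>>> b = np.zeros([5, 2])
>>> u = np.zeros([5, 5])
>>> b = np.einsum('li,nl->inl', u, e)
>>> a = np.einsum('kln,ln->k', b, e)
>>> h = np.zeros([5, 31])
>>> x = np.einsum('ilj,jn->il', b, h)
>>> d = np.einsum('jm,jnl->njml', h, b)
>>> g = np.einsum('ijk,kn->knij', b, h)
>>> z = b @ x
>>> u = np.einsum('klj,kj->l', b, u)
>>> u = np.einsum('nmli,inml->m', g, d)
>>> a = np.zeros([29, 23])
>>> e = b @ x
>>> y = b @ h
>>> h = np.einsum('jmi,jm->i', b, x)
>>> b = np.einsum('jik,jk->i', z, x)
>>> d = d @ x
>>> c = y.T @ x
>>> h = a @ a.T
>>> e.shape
(5, 23, 23)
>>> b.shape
(23,)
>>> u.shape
(31,)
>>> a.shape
(29, 23)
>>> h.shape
(29, 29)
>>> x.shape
(5, 23)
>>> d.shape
(23, 5, 31, 23)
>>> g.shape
(5, 31, 5, 23)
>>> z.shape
(5, 23, 23)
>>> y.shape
(5, 23, 31)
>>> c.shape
(31, 23, 23)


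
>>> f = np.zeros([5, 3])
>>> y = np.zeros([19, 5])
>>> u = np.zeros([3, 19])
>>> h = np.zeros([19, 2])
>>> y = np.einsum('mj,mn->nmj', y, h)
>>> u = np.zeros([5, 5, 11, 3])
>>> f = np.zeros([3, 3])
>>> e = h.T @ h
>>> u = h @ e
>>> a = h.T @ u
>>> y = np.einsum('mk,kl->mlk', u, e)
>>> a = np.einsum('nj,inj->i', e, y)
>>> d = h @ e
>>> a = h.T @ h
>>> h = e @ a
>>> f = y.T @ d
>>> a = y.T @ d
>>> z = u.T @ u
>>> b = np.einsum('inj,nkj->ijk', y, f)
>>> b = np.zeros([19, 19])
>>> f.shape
(2, 2, 2)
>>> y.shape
(19, 2, 2)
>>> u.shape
(19, 2)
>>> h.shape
(2, 2)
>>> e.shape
(2, 2)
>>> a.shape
(2, 2, 2)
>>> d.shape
(19, 2)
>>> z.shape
(2, 2)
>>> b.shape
(19, 19)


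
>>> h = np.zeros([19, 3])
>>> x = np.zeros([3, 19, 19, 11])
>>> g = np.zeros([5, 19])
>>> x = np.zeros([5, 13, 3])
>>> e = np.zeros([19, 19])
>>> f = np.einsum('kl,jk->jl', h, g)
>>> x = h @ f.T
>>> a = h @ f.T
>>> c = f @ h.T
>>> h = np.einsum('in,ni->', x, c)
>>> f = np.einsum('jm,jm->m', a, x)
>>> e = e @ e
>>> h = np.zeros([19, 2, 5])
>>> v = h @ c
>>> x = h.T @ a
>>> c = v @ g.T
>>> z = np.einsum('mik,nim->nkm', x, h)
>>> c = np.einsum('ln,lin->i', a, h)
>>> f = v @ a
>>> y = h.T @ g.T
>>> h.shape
(19, 2, 5)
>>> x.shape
(5, 2, 5)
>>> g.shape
(5, 19)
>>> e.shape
(19, 19)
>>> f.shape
(19, 2, 5)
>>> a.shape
(19, 5)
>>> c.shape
(2,)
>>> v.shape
(19, 2, 19)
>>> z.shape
(19, 5, 5)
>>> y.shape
(5, 2, 5)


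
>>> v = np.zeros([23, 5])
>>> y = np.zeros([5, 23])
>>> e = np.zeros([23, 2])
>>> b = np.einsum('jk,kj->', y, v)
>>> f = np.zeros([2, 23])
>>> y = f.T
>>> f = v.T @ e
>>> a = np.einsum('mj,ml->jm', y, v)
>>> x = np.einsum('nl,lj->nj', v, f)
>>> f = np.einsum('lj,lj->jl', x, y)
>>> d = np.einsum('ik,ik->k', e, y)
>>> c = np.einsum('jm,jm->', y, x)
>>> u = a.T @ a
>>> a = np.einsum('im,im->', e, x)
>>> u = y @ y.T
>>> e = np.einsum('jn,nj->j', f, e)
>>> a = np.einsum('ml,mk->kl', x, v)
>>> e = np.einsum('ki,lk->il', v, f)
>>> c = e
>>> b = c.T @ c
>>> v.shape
(23, 5)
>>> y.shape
(23, 2)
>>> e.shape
(5, 2)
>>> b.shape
(2, 2)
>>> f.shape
(2, 23)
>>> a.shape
(5, 2)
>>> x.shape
(23, 2)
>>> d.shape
(2,)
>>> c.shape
(5, 2)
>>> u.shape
(23, 23)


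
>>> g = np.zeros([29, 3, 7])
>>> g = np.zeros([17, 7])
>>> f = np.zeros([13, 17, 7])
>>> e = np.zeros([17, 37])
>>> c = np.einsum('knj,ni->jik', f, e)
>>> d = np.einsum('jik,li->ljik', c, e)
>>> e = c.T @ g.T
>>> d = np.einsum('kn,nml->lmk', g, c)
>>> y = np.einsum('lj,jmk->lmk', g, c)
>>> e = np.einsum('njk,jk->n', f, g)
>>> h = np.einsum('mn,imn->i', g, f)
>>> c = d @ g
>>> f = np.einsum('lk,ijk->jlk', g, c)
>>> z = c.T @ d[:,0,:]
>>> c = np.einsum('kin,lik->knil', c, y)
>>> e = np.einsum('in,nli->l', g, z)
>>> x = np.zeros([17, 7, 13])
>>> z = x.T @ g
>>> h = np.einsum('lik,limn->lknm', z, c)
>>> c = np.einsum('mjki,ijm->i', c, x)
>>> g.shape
(17, 7)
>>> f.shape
(37, 17, 7)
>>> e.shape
(37,)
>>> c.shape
(17,)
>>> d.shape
(13, 37, 17)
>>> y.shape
(17, 37, 13)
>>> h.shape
(13, 7, 17, 37)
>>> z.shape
(13, 7, 7)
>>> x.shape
(17, 7, 13)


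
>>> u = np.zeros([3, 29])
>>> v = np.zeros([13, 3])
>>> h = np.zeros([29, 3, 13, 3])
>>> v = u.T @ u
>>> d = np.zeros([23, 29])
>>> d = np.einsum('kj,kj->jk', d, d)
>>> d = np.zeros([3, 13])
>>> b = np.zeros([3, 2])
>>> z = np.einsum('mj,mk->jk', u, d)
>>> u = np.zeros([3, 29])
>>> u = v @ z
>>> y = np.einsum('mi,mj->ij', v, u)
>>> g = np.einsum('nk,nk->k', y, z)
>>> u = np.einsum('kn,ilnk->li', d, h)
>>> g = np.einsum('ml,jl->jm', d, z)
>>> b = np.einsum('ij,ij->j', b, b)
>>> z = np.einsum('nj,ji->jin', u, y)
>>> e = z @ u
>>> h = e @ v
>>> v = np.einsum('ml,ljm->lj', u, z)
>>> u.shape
(3, 29)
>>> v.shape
(29, 13)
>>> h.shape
(29, 13, 29)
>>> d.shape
(3, 13)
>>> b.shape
(2,)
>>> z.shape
(29, 13, 3)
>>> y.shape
(29, 13)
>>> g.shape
(29, 3)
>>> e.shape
(29, 13, 29)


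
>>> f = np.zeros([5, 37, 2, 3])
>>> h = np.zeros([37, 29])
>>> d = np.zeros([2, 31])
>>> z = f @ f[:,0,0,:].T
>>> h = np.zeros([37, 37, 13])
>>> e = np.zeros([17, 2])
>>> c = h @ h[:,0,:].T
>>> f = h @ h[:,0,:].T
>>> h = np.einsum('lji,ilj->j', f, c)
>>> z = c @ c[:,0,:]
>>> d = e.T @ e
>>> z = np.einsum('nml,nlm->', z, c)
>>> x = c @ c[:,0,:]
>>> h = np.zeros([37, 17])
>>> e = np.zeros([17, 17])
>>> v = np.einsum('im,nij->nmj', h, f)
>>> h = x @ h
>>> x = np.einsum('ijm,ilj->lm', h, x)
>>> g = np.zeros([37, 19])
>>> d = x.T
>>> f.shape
(37, 37, 37)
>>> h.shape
(37, 37, 17)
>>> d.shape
(17, 37)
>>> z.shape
()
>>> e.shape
(17, 17)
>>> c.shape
(37, 37, 37)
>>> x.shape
(37, 17)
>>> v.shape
(37, 17, 37)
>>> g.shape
(37, 19)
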